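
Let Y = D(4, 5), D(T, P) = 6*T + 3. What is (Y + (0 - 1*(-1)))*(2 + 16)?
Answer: 504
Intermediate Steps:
D(T, P) = 3 + 6*T
Y = 27 (Y = 3 + 6*4 = 3 + 24 = 27)
(Y + (0 - 1*(-1)))*(2 + 16) = (27 + (0 - 1*(-1)))*(2 + 16) = (27 + (0 + 1))*18 = (27 + 1)*18 = 28*18 = 504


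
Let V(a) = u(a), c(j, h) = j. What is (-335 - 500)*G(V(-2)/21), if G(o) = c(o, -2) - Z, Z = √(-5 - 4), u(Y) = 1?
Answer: -835/21 + 2505*I ≈ -39.762 + 2505.0*I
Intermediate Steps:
V(a) = 1
Z = 3*I (Z = √(-9) = 3*I ≈ 3.0*I)
G(o) = o - 3*I
(-335 - 500)*G(V(-2)/21) = (-335 - 500)*(1/21 - 3*I) = -835*(1*(1/21) - 3*I) = -835*(1/21 - 3*I) = -835/21 + 2505*I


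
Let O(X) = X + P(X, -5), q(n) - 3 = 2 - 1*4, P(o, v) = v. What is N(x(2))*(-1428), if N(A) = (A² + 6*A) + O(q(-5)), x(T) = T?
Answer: -17136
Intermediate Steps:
q(n) = 1 (q(n) = 3 + (2 - 1*4) = 3 + (2 - 4) = 3 - 2 = 1)
O(X) = -5 + X (O(X) = X - 5 = -5 + X)
N(A) = -4 + A² + 6*A (N(A) = (A² + 6*A) + (-5 + 1) = (A² + 6*A) - 4 = -4 + A² + 6*A)
N(x(2))*(-1428) = (-4 + 2² + 6*2)*(-1428) = (-4 + 4 + 12)*(-1428) = 12*(-1428) = -17136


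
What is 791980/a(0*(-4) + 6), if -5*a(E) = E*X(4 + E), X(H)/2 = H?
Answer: -197995/6 ≈ -32999.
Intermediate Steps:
X(H) = 2*H
a(E) = -E*(8 + 2*E)/5 (a(E) = -E*2*(4 + E)/5 = -E*(8 + 2*E)/5)
791980/a(0*(-4) + 6) = 791980/((-2*(0*(-4) + 6)*(4 + (0*(-4) + 6))/5)) = 791980/((-2*(0 + 6)*(4 + (0 + 6))/5)) = 791980/((-2/5*6*(4 + 6))) = 791980/((-2/5*6*10)) = 791980/(-24) = 791980*(-1/24) = -197995/6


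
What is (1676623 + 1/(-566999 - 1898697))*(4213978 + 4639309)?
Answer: 36599865825879033209/2465696 ≈ 1.4844e+13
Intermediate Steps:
(1676623 + 1/(-566999 - 1898697))*(4213978 + 4639309) = (1676623 + 1/(-2465696))*8853287 = (1676623 - 1/2465696)*8853287 = (4134042624607/2465696)*8853287 = 36599865825879033209/2465696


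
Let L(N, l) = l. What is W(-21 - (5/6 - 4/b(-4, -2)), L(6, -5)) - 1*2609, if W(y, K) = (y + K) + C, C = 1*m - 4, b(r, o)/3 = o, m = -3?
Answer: -5287/2 ≈ -2643.5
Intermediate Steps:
b(r, o) = 3*o
C = -7 (C = 1*(-3) - 4 = -3 - 4 = -7)
W(y, K) = -7 + K + y (W(y, K) = (y + K) - 7 = (K + y) - 7 = -7 + K + y)
W(-21 - (5/6 - 4/b(-4, -2)), L(6, -5)) - 1*2609 = (-7 - 5 + (-21 - (5/6 - 4/(3*(-2))))) - 1*2609 = (-7 - 5 + (-21 - (5*(⅙) - 4/(-6)))) - 2609 = (-7 - 5 + (-21 - (⅚ - 4*(-⅙)))) - 2609 = (-7 - 5 + (-21 - (⅚ + ⅔))) - 2609 = (-7 - 5 + (-21 - 1*3/2)) - 2609 = (-7 - 5 + (-21 - 3/2)) - 2609 = (-7 - 5 - 45/2) - 2609 = -69/2 - 2609 = -5287/2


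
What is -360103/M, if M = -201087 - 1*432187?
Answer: 360103/633274 ≈ 0.56864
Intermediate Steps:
M = -633274 (M = -201087 - 432187 = -633274)
-360103/M = -360103/(-633274) = -360103*(-1/633274) = 360103/633274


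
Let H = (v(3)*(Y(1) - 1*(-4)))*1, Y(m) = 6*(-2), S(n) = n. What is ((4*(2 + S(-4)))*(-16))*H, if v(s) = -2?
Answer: 2048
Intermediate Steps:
Y(m) = -12
H = 16 (H = -2*(-12 - 1*(-4))*1 = -2*(-12 + 4)*1 = -2*(-8)*1 = 16*1 = 16)
((4*(2 + S(-4)))*(-16))*H = ((4*(2 - 4))*(-16))*16 = ((4*(-2))*(-16))*16 = -8*(-16)*16 = 128*16 = 2048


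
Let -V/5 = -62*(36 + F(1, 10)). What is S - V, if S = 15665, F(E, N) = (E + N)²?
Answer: -33005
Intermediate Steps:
V = 48670 (V = -(-310)*(36 + (1 + 10)²) = -(-310)*(36 + 11²) = -(-310)*(36 + 121) = -(-310)*157 = -5*(-9734) = 48670)
S - V = 15665 - 1*48670 = 15665 - 48670 = -33005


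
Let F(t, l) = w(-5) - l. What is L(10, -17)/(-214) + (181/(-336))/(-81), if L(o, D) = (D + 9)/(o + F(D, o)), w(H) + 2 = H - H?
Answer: -35065/2912112 ≈ -0.012041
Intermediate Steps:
w(H) = -2 (w(H) = -2 + (H - H) = -2 + 0 = -2)
F(t, l) = -2 - l
L(o, D) = -9/2 - D/2 (L(o, D) = (D + 9)/(o + (-2 - o)) = (9 + D)/(-2) = (9 + D)*(-½) = -9/2 - D/2)
L(10, -17)/(-214) + (181/(-336))/(-81) = (-9/2 - ½*(-17))/(-214) + (181/(-336))/(-81) = (-9/2 + 17/2)*(-1/214) + (181*(-1/336))*(-1/81) = 4*(-1/214) - 181/336*(-1/81) = -2/107 + 181/27216 = -35065/2912112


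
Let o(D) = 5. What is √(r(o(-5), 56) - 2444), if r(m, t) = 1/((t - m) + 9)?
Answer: I*√2199585/30 ≈ 49.437*I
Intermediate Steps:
r(m, t) = 1/(9 + t - m)
√(r(o(-5), 56) - 2444) = √(1/(9 + 56 - 1*5) - 2444) = √(1/(9 + 56 - 5) - 2444) = √(1/60 - 2444) = √(-146639/60) = I*√2199585/30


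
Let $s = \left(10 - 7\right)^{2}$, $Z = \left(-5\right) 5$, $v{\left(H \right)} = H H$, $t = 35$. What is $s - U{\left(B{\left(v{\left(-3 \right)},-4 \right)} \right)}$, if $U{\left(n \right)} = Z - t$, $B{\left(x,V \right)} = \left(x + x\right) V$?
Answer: $69$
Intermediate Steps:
$v{\left(H \right)} = H^{2}$
$B{\left(x,V \right)} = 2 V x$ ($B{\left(x,V \right)} = 2 x V = 2 V x$)
$Z = -25$
$s = 9$ ($s = 3^{2} = 9$)
$U{\left(n \right)} = -60$ ($U{\left(n \right)} = -25 - 35 = -60$)
$s - U{\left(B{\left(v{\left(-3 \right)},-4 \right)} \right)} = 9 - -60 = 9 + 60 = 69$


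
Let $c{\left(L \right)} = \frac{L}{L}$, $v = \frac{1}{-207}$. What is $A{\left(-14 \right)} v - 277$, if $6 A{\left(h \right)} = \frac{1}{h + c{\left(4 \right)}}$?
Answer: $- \frac{4472441}{16146} \approx -277.0$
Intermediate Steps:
$v = - \frac{1}{207} \approx -0.0048309$
$c{\left(L \right)} = 1$
$A{\left(h \right)} = \frac{1}{6 \left(1 + h\right)}$ ($A{\left(h \right)} = \frac{1}{6 \left(h + 1\right)} = \frac{1}{6 \left(1 + h\right)}$)
$A{\left(-14 \right)} v - 277 = \frac{1}{6 \left(1 - 14\right)} \left(- \frac{1}{207}\right) - 277 = \frac{1}{6 \left(-13\right)} \left(- \frac{1}{207}\right) - 277 = \frac{1}{6} \left(- \frac{1}{13}\right) \left(- \frac{1}{207}\right) - 277 = \left(- \frac{1}{78}\right) \left(- \frac{1}{207}\right) - 277 = \frac{1}{16146} - 277 = - \frac{4472441}{16146}$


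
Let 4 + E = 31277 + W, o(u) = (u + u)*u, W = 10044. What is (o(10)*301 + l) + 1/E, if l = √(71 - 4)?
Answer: 2487283401/41317 + √67 ≈ 60208.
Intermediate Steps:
o(u) = 2*u² (o(u) = (2*u)*u = 2*u²)
l = √67 ≈ 8.1853
E = 41317 (E = -4 + (31277 + 10044) = -4 + 41321 = 41317)
(o(10)*301 + l) + 1/E = ((2*10²)*301 + √67) + 1/41317 = ((2*100)*301 + √67) + 1/41317 = (200*301 + √67) + 1/41317 = (60200 + √67) + 1/41317 = 2487283401/41317 + √67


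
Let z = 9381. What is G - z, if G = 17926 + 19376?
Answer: 27921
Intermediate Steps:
G = 37302
G - z = 37302 - 1*9381 = 37302 - 9381 = 27921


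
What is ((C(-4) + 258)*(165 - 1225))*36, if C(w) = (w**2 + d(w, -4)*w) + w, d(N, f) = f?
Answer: -10913760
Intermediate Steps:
C(w) = w**2 - 3*w (C(w) = (w**2 - 4*w) + w = w**2 - 3*w)
((C(-4) + 258)*(165 - 1225))*36 = ((-4*(-3 - 4) + 258)*(165 - 1225))*36 = ((-4*(-7) + 258)*(-1060))*36 = ((28 + 258)*(-1060))*36 = (286*(-1060))*36 = -303160*36 = -10913760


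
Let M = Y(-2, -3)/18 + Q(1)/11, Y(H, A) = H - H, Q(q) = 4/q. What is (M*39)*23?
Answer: 3588/11 ≈ 326.18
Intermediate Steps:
Y(H, A) = 0
M = 4/11 (M = 0/18 + (4/1)/11 = 0*(1/18) + (4*1)*(1/11) = 0 + 4*(1/11) = 0 + 4/11 = 4/11 ≈ 0.36364)
(M*39)*23 = ((4/11)*39)*23 = (156/11)*23 = 3588/11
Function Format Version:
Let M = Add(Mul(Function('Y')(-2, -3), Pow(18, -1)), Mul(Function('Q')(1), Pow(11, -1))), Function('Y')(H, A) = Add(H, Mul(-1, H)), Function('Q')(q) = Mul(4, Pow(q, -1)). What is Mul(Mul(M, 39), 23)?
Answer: Rational(3588, 11) ≈ 326.18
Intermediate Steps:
Function('Y')(H, A) = 0
M = Rational(4, 11) (M = Add(Mul(0, Pow(18, -1)), Mul(Mul(4, Pow(1, -1)), Pow(11, -1))) = Add(Mul(0, Rational(1, 18)), Mul(Mul(4, 1), Rational(1, 11))) = Add(0, Mul(4, Rational(1, 11))) = Add(0, Rational(4, 11)) = Rational(4, 11) ≈ 0.36364)
Mul(Mul(M, 39), 23) = Mul(Mul(Rational(4, 11), 39), 23) = Mul(Rational(156, 11), 23) = Rational(3588, 11)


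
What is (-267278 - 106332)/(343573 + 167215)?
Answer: -186805/255394 ≈ -0.73144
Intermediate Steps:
(-267278 - 106332)/(343573 + 167215) = -373610/510788 = -373610*1/510788 = -186805/255394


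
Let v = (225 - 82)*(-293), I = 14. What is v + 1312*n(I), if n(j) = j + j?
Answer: -5163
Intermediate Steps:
n(j) = 2*j
v = -41899 (v = 143*(-293) = -41899)
v + 1312*n(I) = -41899 + 1312*(2*14) = -41899 + 1312*28 = -41899 + 36736 = -5163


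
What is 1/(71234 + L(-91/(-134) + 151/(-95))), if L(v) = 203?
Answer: 1/71437 ≈ 1.3998e-5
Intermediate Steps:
1/(71234 + L(-91/(-134) + 151/(-95))) = 1/(71234 + 203) = 1/71437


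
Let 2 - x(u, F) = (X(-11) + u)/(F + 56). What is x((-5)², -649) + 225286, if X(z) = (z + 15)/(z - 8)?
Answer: 2538320367/11267 ≈ 2.2529e+5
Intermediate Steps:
X(z) = (15 + z)/(-8 + z)
x(u, F) = 2 - (-4/19 + u)/(56 + F) (x(u, F) = 2 - ((15 - 11)/(-8 - 11) + u)/(F + 56) = 2 - (4/(-19) + u)/(56 + F) = 2 - (-1/19*4 + u)/(56 + F) = 2 - (-4/19 + u)/(56 + F))
x((-5)², -649) + 225286 = (2132/19 - 1*(-5)² + 2*(-649))/(56 - 649) + 225286 = (2132/19 - 1*25 - 1298)/(-593) + 225286 = -(2132/19 - 25 - 1298)/593 + 225286 = -1/593*(-23005/19) + 225286 = 23005/11267 + 225286 = 2538320367/11267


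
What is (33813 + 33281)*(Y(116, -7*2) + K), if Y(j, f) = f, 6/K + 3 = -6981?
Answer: -546715459/582 ≈ -9.3937e+5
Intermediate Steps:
K = -1/1164 (K = 6/(-3 - 6981) = 6/(-6984) = 6*(-1/6984) = -1/1164 ≈ -0.00085911)
(33813 + 33281)*(Y(116, -7*2) + K) = (33813 + 33281)*(-7*2 - 1/1164) = 67094*(-14 - 1/1164) = 67094*(-16297/1164) = -546715459/582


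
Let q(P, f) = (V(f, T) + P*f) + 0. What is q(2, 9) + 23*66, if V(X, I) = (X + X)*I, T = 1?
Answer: 1554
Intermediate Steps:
V(X, I) = 2*I*X (V(X, I) = (2*X)*I = 2*I*X)
q(P, f) = 2*f + P*f (q(P, f) = (2*1*f + P*f) + 0 = (2*f + P*f) + 0 = 2*f + P*f)
q(2, 9) + 23*66 = 9*(2 + 2) + 23*66 = 9*4 + 1518 = 36 + 1518 = 1554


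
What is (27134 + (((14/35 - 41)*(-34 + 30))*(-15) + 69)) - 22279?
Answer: 2488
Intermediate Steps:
(27134 + (((14/35 - 41)*(-34 + 30))*(-15) + 69)) - 22279 = (27134 + (((14*(1/35) - 41)*(-4))*(-15) + 69)) - 22279 = (27134 + (((⅖ - 41)*(-4))*(-15) + 69)) - 22279 = (27134 + (-203/5*(-4)*(-15) + 69)) - 22279 = (27134 + ((812/5)*(-15) + 69)) - 22279 = (27134 + (-2436 + 69)) - 22279 = (27134 - 2367) - 22279 = 24767 - 22279 = 2488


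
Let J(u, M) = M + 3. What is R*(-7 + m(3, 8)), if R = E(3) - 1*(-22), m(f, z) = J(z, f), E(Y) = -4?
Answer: -18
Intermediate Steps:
J(u, M) = 3 + M
m(f, z) = 3 + f
R = 18 (R = -4 - 1*(-22) = -4 + 22 = 18)
R*(-7 + m(3, 8)) = 18*(-7 + (3 + 3)) = 18*(-7 + 6) = 18*(-1) = -18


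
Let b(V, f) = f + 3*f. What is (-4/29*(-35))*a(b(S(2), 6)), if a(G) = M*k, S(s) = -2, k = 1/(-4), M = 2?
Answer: -70/29 ≈ -2.4138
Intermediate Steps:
k = -1/4 ≈ -0.25000
b(V, f) = 4*f
a(G) = -1/2 (a(G) = 2*(-1/4) = -1/2)
(-4/29*(-35))*a(b(S(2), 6)) = (-4/29*(-35))*(-1/2) = (-4*1/29*(-35))*(-1/2) = -4/29*(-35)*(-1/2) = (140/29)*(-1/2) = -70/29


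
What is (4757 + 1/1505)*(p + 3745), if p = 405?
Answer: 5942207380/301 ≈ 1.9742e+7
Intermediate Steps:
(4757 + 1/1505)*(p + 3745) = (4757 + 1/1505)*(405 + 3745) = (4757 + 1/1505)*4150 = (7159286/1505)*4150 = 5942207380/301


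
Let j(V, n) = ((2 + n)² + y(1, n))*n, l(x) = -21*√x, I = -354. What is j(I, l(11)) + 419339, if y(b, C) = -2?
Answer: 438743 - 101913*√11 ≈ 1.0074e+5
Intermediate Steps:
j(V, n) = n*(-2 + (2 + n)²) (j(V, n) = ((2 + n)² - 2)*n = (-2 + (2 + n)²)*n = n*(-2 + (2 + n)²))
j(I, l(11)) + 419339 = (-21*√11)*(-2 + (2 - 21*√11)²) + 419339 = -21*√11*(-2 + (2 - 21*√11)²) + 419339 = 419339 - 21*√11*(-2 + (2 - 21*√11)²)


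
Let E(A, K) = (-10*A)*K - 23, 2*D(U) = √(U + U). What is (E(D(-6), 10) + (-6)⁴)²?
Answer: 1590529 - 254600*I*√3 ≈ 1.5905e+6 - 4.4098e+5*I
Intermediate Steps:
D(U) = √2*√U/2 (D(U) = √(U + U)/2 = √(2*U)/2 = (√2*√U)/2 = √2*√U/2)
E(A, K) = -23 - 10*A*K (E(A, K) = -10*A*K - 23 = -23 - 10*A*K)
(E(D(-6), 10) + (-6)⁴)² = ((-23 - 10*√2*√(-6)/2*10) + (-6)⁴)² = ((-23 - 10*√2*(I*√6)/2*10) + 1296)² = ((-23 - 10*I*√3*10) + 1296)² = ((-23 - 100*I*√3) + 1296)² = (1273 - 100*I*√3)²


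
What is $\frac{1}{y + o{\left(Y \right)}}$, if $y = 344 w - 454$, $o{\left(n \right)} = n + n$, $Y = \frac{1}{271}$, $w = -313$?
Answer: $- \frac{271}{29302144} \approx -9.2485 \cdot 10^{-6}$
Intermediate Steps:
$Y = \frac{1}{271} \approx 0.00369$
$o{\left(n \right)} = 2 n$
$y = -108126$ ($y = 344 \left(-313\right) - 454 = -107672 - 454 = -108126$)
$\frac{1}{y + o{\left(Y \right)}} = \frac{1}{-108126 + 2 \cdot \frac{1}{271}} = \frac{1}{-108126 + \frac{2}{271}} = \frac{1}{- \frac{29302144}{271}} = - \frac{271}{29302144}$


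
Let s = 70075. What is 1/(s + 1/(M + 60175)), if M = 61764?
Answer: 121939/8544875426 ≈ 1.4270e-5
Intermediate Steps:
1/(s + 1/(M + 60175)) = 1/(70075 + 1/(61764 + 60175)) = 1/(70075 + 1/121939) = 1/(8544875426/121939) = 121939/8544875426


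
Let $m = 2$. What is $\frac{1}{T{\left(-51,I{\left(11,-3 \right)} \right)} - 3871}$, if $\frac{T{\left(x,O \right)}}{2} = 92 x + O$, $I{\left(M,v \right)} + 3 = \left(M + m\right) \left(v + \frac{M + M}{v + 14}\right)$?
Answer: $- \frac{1}{13287} \approx -7.5262 \cdot 10^{-5}$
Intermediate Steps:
$I{\left(M,v \right)} = -3 + \left(2 + M\right) \left(v + \frac{2 M}{14 + v}\right)$ ($I{\left(M,v \right)} = -3 + \left(M + 2\right) \left(v + \frac{M + M}{v + 14}\right) = -3 + \left(2 + M\right) \left(v + \frac{2 M}{14 + v}\right)$)
$T{\left(x,O \right)} = 2 O + 184 x$ ($T{\left(x,O \right)} = 2 \left(92 x + O\right) = 2 \left(O + 92 x\right) = 2 O + 184 x$)
$\frac{1}{T{\left(-51,I{\left(11,-3 \right)} \right)} - 3871} = \frac{1}{\left(2 \frac{-42 + 2 \cdot 11^{2} + 2 \left(-3\right)^{2} + 4 \cdot 11 + 25 \left(-3\right) + 11 \left(-3\right)^{2} + 14 \cdot 11 \left(-3\right)}{14 - 3} + 184 \left(-51\right)\right) - 3871} = \frac{1}{\left(2 \frac{-42 + 2 \cdot 121 + 2 \cdot 9 + 44 - 75 + 11 \cdot 9 - 462}{11} - 9384\right) - 3871} = \frac{1}{\left(2 \frac{-42 + 242 + 18 + 44 - 75 + 99 - 462}{11} - 9384\right) - 3871} = \frac{1}{\left(2 \cdot \frac{1}{11} \left(-176\right) - 9384\right) - 3871} = \frac{1}{\left(2 \left(-16\right) - 9384\right) - 3871} = \frac{1}{\left(-32 - 9384\right) - 3871} = \frac{1}{-9416 - 3871} = \frac{1}{-13287} = - \frac{1}{13287}$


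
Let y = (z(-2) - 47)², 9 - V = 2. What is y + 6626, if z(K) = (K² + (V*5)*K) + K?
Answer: 19851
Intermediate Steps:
V = 7 (V = 9 - 1*2 = 9 - 2 = 7)
z(K) = K² + 36*K (z(K) = (K² + (7*5)*K) + K = (K² + 35*K) + K = K² + 36*K)
y = 13225 (y = (-2*(36 - 2) - 47)² = (-2*34 - 47)² = (-68 - 47)² = (-115)² = 13225)
y + 6626 = 13225 + 6626 = 19851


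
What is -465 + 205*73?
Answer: 14500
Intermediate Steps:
-465 + 205*73 = -465 + 14965 = 14500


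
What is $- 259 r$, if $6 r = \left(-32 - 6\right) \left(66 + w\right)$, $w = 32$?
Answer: $\frac{482258}{3} \approx 1.6075 \cdot 10^{5}$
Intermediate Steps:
$r = - \frac{1862}{3}$ ($r = \frac{\left(-32 - 6\right) \left(66 + 32\right)}{6} = \frac{\left(-38\right) 98}{6} = \frac{1}{6} \left(-3724\right) = - \frac{1862}{3} \approx -620.67$)
$- 259 r = \left(-259\right) \left(- \frac{1862}{3}\right) = \frac{482258}{3}$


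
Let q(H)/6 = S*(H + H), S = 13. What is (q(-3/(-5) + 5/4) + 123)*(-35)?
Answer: -14406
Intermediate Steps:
q(H) = 156*H (q(H) = 6*(13*(H + H)) = 6*(13*(2*H)) = 6*(26*H) = 156*H)
(q(-3/(-5) + 5/4) + 123)*(-35) = (156*(-3/(-5) + 5/4) + 123)*(-35) = (156*(-3*(-⅕) + 5*(¼)) + 123)*(-35) = (156*(⅗ + 5/4) + 123)*(-35) = (156*(37/20) + 123)*(-35) = (1443/5 + 123)*(-35) = (2058/5)*(-35) = -14406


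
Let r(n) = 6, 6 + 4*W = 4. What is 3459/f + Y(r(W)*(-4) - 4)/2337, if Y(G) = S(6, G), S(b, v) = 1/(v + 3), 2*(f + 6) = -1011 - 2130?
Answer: -134729101/61404675 ≈ -2.1941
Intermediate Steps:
W = -1/2 (W = -3/2 + (1/4)*4 = -3/2 + 1 = -1/2 ≈ -0.50000)
f = -3153/2 (f = -6 + (-1011 - 2130)/2 = -6 + (1/2)*(-3141) = -6 - 3141/2 = -3153/2 ≈ -1576.5)
S(b, v) = 1/(3 + v)
Y(G) = 1/(3 + G)
3459/f + Y(r(W)*(-4) - 4)/2337 = 3459/(-3153/2) + 1/((3 + (6*(-4) - 4))*2337) = 3459*(-2/3153) + (1/2337)/(3 + (-24 - 4)) = -2306/1051 + (1/2337)/(3 - 28) = -2306/1051 + (1/2337)/(-25) = -2306/1051 - 1/25*1/2337 = -2306/1051 - 1/58425 = -134729101/61404675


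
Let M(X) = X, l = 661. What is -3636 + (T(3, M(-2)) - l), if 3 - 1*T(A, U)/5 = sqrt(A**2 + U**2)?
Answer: -4282 - 5*sqrt(13) ≈ -4300.0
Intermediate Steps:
T(A, U) = 15 - 5*sqrt(A**2 + U**2)
-3636 + (T(3, M(-2)) - l) = -3636 + ((15 - 5*sqrt(3**2 + (-2)**2)) - 1*661) = -3636 + ((15 - 5*sqrt(9 + 4)) - 661) = -3636 + ((15 - 5*sqrt(13)) - 661) = -3636 + (-646 - 5*sqrt(13)) = -4282 - 5*sqrt(13)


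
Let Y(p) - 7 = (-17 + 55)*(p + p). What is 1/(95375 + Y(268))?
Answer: 1/115750 ≈ 8.6393e-6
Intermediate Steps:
Y(p) = 7 + 76*p (Y(p) = 7 + (-17 + 55)*(p + p) = 7 + 38*(2*p) = 7 + 76*p)
1/(95375 + Y(268)) = 1/(95375 + (7 + 76*268)) = 1/(95375 + (7 + 20368)) = 1/(95375 + 20375) = 1/115750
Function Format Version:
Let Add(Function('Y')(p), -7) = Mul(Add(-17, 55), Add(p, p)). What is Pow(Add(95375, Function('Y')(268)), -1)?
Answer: Rational(1, 115750) ≈ 8.6393e-6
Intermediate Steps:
Function('Y')(p) = Add(7, Mul(76, p)) (Function('Y')(p) = Add(7, Mul(Add(-17, 55), Add(p, p))) = Add(7, Mul(38, Mul(2, p))) = Add(7, Mul(76, p)))
Pow(Add(95375, Function('Y')(268)), -1) = Pow(Add(95375, Add(7, Mul(76, 268))), -1) = Pow(Add(95375, Add(7, 20368)), -1) = Pow(Add(95375, 20375), -1) = Pow(115750, -1) = Rational(1, 115750)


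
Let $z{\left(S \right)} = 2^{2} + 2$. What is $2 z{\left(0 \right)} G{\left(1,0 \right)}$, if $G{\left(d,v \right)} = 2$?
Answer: $24$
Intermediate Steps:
$z{\left(S \right)} = 6$ ($z{\left(S \right)} = 4 + 2 = 6$)
$2 z{\left(0 \right)} G{\left(1,0 \right)} = 2 \cdot 6 \cdot 2 = 12 \cdot 2 = 24$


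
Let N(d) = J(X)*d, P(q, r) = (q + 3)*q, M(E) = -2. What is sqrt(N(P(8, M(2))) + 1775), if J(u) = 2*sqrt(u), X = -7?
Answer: sqrt(1775 + 176*I*sqrt(7)) ≈ 42.486 + 5.4801*I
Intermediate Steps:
P(q, r) = q*(3 + q) (P(q, r) = (3 + q)*q = q*(3 + q))
N(d) = 2*I*d*sqrt(7) (N(d) = (2*sqrt(-7))*d = (2*(I*sqrt(7)))*d = (2*I*sqrt(7))*d = 2*I*d*sqrt(7))
sqrt(N(P(8, M(2))) + 1775) = sqrt(2*I*(8*(3 + 8))*sqrt(7) + 1775) = sqrt(2*I*(8*11)*sqrt(7) + 1775) = sqrt(2*I*88*sqrt(7) + 1775) = sqrt(176*I*sqrt(7) + 1775) = sqrt(1775 + 176*I*sqrt(7))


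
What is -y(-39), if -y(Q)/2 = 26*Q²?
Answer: 79092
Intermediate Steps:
y(Q) = -52*Q²
-y(-39) = -(-52)*(-39)² = -(-52)*1521 = -1*(-79092) = 79092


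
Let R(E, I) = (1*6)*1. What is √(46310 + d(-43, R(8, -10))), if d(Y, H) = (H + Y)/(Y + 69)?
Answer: √31304598/26 ≈ 215.19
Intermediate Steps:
R(E, I) = 6 (R(E, I) = 6*1 = 6)
d(Y, H) = (H + Y)/(69 + Y)
√(46310 + d(-43, R(8, -10))) = √(46310 + (6 - 43)/(69 - 43)) = √(46310 - 37/26) = √(1204023/26) = √31304598/26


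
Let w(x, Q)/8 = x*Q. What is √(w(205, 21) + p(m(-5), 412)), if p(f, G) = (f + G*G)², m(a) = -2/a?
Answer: 2*√180082473571/5 ≈ 1.6974e+5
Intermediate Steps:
w(x, Q) = 8*Q*x (w(x, Q) = 8*(x*Q) = 8*(Q*x) = 8*Q*x)
p(f, G) = (f + G²)²
√(w(205, 21) + p(m(-5), 412)) = √(8*21*205 + (-2/(-5) + 412²)²) = √(34440 + (-2*(-⅕) + 169744)²) = √(34440 + (⅖ + 169744)²) = √(34440 + (848722/5)²) = √(34440 + 720329033284/25) = √(720329894284/25) = 2*√180082473571/5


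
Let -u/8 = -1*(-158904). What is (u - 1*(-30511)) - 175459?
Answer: -1416180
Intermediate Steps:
u = -1271232 (u = -(-8)*(-158904) = -8*158904 = -1271232)
(u - 1*(-30511)) - 175459 = (-1271232 - 1*(-30511)) - 175459 = (-1271232 + 30511) - 175459 = -1240721 - 175459 = -1416180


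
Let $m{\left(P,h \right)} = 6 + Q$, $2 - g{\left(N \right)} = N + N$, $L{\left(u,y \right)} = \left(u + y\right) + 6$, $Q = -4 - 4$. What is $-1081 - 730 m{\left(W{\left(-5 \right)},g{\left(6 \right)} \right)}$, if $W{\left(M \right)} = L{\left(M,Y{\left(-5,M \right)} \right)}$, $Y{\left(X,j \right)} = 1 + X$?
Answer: $379$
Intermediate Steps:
$Q = -8$ ($Q = -4 - 4 = -8$)
$L{\left(u,y \right)} = 6 + u + y$
$W{\left(M \right)} = 2 + M$ ($W{\left(M \right)} = 6 + M + \left(1 - 5\right) = 6 + M - 4 = 2 + M$)
$g{\left(N \right)} = 2 - 2 N$ ($g{\left(N \right)} = 2 - \left(N + N\right) = 2 - 2 N$)
$m{\left(P,h \right)} = -2$ ($m{\left(P,h \right)} = 6 - 8 = -2$)
$-1081 - 730 m{\left(W{\left(-5 \right)},g{\left(6 \right)} \right)} = -1081 - -1460 = -1081 + 1460 = 379$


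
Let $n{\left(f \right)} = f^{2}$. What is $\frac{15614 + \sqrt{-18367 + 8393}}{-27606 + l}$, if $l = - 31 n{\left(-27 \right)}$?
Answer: $- \frac{15614}{50205} - \frac{i \sqrt{9974}}{50205} \approx -0.31101 - 0.0019892 i$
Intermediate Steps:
$l = -22599$ ($l = - 31 \left(-27\right)^{2} = \left(-31\right) 729 = -22599$)
$\frac{15614 + \sqrt{-18367 + 8393}}{-27606 + l} = \frac{15614 + \sqrt{-18367 + 8393}}{-27606 - 22599} = \frac{15614 + \sqrt{-9974}}{-50205} = \left(15614 + i \sqrt{9974}\right) \left(- \frac{1}{50205}\right) = - \frac{15614}{50205} - \frac{i \sqrt{9974}}{50205}$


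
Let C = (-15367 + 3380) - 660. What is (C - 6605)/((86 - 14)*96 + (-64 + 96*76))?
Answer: -4813/3536 ≈ -1.3611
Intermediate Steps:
C = -12647 (C = -11987 - 660 = -12647)
(C - 6605)/((86 - 14)*96 + (-64 + 96*76)) = (-12647 - 6605)/((86 - 14)*96 + (-64 + 96*76)) = -19252/(72*96 + (-64 + 7296)) = -19252/(6912 + 7232) = -19252/14144 = -19252*1/14144 = -4813/3536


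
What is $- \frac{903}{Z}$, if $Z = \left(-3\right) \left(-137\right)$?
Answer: $- \frac{301}{137} \approx -2.1971$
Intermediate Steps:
$Z = 411$
$- \frac{903}{Z} = - \frac{903}{411} = \left(-903\right) \frac{1}{411} = - \frac{301}{137}$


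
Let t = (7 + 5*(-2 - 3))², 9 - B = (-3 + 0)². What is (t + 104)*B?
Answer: 0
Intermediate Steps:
B = 0 (B = 9 - (-3 + 0)² = 9 - 1*(-3)² = 9 - 1*9 = 9 - 9 = 0)
t = 324 (t = (7 + 5*(-5))² = (7 - 25)² = (-18)² = 324)
(t + 104)*B = (324 + 104)*0 = 428*0 = 0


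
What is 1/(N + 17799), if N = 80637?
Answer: 1/98436 ≈ 1.0159e-5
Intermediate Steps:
1/(N + 17799) = 1/(80637 + 17799) = 1/98436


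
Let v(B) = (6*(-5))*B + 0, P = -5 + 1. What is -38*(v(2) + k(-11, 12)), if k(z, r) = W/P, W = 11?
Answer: 4769/2 ≈ 2384.5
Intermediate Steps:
P = -4
v(B) = -30*B (v(B) = -30*B + 0 = -30*B)
k(z, r) = -11/4 (k(z, r) = 11/(-4) = 11*(-1/4) = -11/4)
-38*(v(2) + k(-11, 12)) = -38*(-30*2 - 11/4) = -38*(-60 - 11/4) = -38*(-251/4) = 4769/2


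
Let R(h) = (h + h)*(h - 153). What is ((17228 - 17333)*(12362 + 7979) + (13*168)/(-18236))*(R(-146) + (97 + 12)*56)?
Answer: -909565305155892/4559 ≈ -1.9951e+11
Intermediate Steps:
R(h) = 2*h*(-153 + h) (R(h) = (2*h)*(-153 + h) = 2*h*(-153 + h))
((17228 - 17333)*(12362 + 7979) + (13*168)/(-18236))*(R(-146) + (97 + 12)*56) = ((17228 - 17333)*(12362 + 7979) + (13*168)/(-18236))*(2*(-146)*(-153 - 146) + (97 + 12)*56) = (-105*20341 + 2184*(-1/18236))*(2*(-146)*(-299) + 109*56) = (-2135805 - 546/4559)*(87308 + 6104) = -9737135541/4559*93412 = -909565305155892/4559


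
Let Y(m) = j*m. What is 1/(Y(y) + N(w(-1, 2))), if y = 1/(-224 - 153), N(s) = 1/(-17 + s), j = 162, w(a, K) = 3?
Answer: -5278/2645 ≈ -1.9955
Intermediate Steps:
y = -1/377 (y = 1/(-377) = -1/377 ≈ -0.0026525)
Y(m) = 162*m
1/(Y(y) + N(w(-1, 2))) = 1/(162*(-1/377) + 1/(-17 + 3)) = 1/(-162/377 + 1/(-14)) = 1/(-162/377 - 1/14) = 1/(-2645/5278) = -5278/2645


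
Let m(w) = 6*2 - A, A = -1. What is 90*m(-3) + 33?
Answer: 1203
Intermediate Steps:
m(w) = 13 (m(w) = 6*2 - 1*(-1) = 12 + 1 = 13)
90*m(-3) + 33 = 90*13 + 33 = 1170 + 33 = 1203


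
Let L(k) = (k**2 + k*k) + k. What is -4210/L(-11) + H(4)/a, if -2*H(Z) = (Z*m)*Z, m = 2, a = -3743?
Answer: -15754334/864633 ≈ -18.221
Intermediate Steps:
L(k) = k + 2*k**2 (L(k) = (k**2 + k**2) + k = 2*k**2 + k = k + 2*k**2)
H(Z) = -Z**2 (H(Z) = -Z*2*Z/2 = -2*Z*Z/2 = -Z**2)
-4210/L(-11) + H(4)/a = -4210*(-1/(11*(1 + 2*(-11)))) - 1*4**2/(-3743) = -4210*(-1/(11*(1 - 22))) - 1*16*(-1/3743) = -4210/((-11*(-21))) - 16*(-1/3743) = -4210/231 + 16/3743 = -15754334/864633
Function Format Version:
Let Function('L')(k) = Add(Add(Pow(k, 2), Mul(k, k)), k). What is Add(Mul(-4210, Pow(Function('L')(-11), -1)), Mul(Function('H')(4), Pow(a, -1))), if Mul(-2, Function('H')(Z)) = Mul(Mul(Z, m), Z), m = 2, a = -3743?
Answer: Rational(-15754334, 864633) ≈ -18.221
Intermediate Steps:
Function('L')(k) = Add(k, Mul(2, Pow(k, 2))) (Function('L')(k) = Add(Add(Pow(k, 2), Pow(k, 2)), k) = Add(Mul(2, Pow(k, 2)), k) = Add(k, Mul(2, Pow(k, 2))))
Function('H')(Z) = Mul(-1, Pow(Z, 2)) (Function('H')(Z) = Mul(Rational(-1, 2), Mul(Mul(Z, 2), Z)) = Mul(Rational(-1, 2), Mul(Mul(2, Z), Z)) = Mul(Rational(-1, 2), Mul(2, Pow(Z, 2))) = Mul(-1, Pow(Z, 2)))
Add(Mul(-4210, Pow(Function('L')(-11), -1)), Mul(Function('H')(4), Pow(a, -1))) = Add(Mul(-4210, Pow(Mul(-11, Add(1, Mul(2, -11))), -1)), Mul(Mul(-1, Pow(4, 2)), Pow(-3743, -1))) = Add(Mul(-4210, Pow(Mul(-11, Add(1, -22)), -1)), Mul(Mul(-1, 16), Rational(-1, 3743))) = Add(Mul(-4210, Pow(Mul(-11, -21), -1)), Mul(-16, Rational(-1, 3743))) = Add(Mul(-4210, Pow(231, -1)), Rational(16, 3743)) = Add(Mul(-4210, Rational(1, 231)), Rational(16, 3743)) = Add(Rational(-4210, 231), Rational(16, 3743)) = Rational(-15754334, 864633)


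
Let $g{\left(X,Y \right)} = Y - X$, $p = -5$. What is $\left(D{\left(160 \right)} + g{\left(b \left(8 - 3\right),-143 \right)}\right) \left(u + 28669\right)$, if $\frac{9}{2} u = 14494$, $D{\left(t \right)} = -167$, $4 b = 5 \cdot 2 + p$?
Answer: $- \frac{363066385}{36} \approx -1.0085 \cdot 10^{7}$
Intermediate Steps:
$b = \frac{5}{4}$ ($b = \frac{5 \cdot 2 - 5}{4} = \frac{10 - 5}{4} = \frac{1}{4} \cdot 5 = \frac{5}{4} \approx 1.25$)
$u = \frac{28988}{9}$ ($u = \frac{2}{9} \cdot 14494 = \frac{28988}{9} \approx 3220.9$)
$\left(D{\left(160 \right)} + g{\left(b \left(8 - 3\right),-143 \right)}\right) \left(u + 28669\right) = \left(-167 - \left(143 + \frac{5 \left(8 - 3\right)}{4}\right)\right) \left(\frac{28988}{9} + 28669\right) = \left(-167 - \left(143 + \frac{5}{4} \cdot 5\right)\right) \frac{287009}{9} = \left(-167 - \frac{597}{4}\right) \frac{287009}{9} = \left(- \frac{1265}{4}\right) \frac{287009}{9} = - \frac{363066385}{36}$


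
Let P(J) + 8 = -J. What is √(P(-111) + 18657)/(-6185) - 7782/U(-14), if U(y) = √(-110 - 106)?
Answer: -2*√4690/6185 + 1297*I*√6/6 ≈ -0.022145 + 529.5*I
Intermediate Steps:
U(y) = 6*I*√6 (U(y) = √(-216) = 6*I*√6)
P(J) = -8 - J
√(P(-111) + 18657)/(-6185) - 7782/U(-14) = √((-8 - 1*(-111)) + 18657)/(-6185) - 7782*(-I*√6/36) = √((-8 + 111) + 18657)*(-1/6185) - (-1297)*I*√6/6 = √(103 + 18657)*(-1/6185) + 1297*I*√6/6 = √18760*(-1/6185) + 1297*I*√6/6 = (2*√4690)*(-1/6185) + 1297*I*√6/6 = -2*√4690/6185 + 1297*I*√6/6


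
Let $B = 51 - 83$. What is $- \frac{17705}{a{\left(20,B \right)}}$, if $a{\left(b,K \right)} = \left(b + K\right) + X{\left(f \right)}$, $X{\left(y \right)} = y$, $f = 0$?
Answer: $\frac{17705}{12} \approx 1475.4$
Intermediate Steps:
$B = -32$
$a{\left(b,K \right)} = K + b$ ($a{\left(b,K \right)} = \left(b + K\right) + 0 = \left(K + b\right) + 0 = K + b$)
$- \frac{17705}{a{\left(20,B \right)}} = - \frac{17705}{-32 + 20} = - \frac{17705}{-12} = \left(-17705\right) \left(- \frac{1}{12}\right) = \frac{17705}{12}$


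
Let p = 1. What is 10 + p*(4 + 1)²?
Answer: 35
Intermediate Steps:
10 + p*(4 + 1)² = 10 + 1*(4 + 1)² = 10 + 1*5² = 10 + 1*25 = 10 + 25 = 35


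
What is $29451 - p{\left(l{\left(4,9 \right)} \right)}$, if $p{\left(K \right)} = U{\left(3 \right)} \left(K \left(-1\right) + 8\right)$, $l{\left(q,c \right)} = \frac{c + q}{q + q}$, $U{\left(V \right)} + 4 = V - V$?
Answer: $\frac{58953}{2} \approx 29477.0$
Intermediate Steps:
$U{\left(V \right)} = -4$ ($U{\left(V \right)} = -4 + \left(V - V\right) = -4 + 0 = -4$)
$l{\left(q,c \right)} = \frac{c + q}{2 q}$
$p{\left(K \right)} = -32 + 4 K$ ($p{\left(K \right)} = - 4 \left(K \left(-1\right) + 8\right) = - 4 \left(- K + 8\right) = - 4 \left(8 - K\right) = -32 + 4 K$)
$29451 - p{\left(l{\left(4,9 \right)} \right)} = 29451 - \left(-32 + 4 \frac{9 + 4}{2 \cdot 4}\right) = 29451 - \left(-32 + 4 \cdot \frac{1}{2} \cdot \frac{1}{4} \cdot 13\right) = 29451 - \left(-32 + 4 \cdot \frac{13}{8}\right) = 29451 - \left(-32 + \frac{13}{2}\right) = 29451 - - \frac{51}{2} = 29451 + \frac{51}{2} = \frac{58953}{2}$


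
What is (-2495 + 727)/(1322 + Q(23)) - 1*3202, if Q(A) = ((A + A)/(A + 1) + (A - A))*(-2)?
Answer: -25335226/7909 ≈ -3203.3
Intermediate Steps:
Q(A) = -4*A/(1 + A) (Q(A) = ((2*A)/(1 + A) + 0)*(-2) = (2*A/(1 + A) + 0)*(-2) = (2*A/(1 + A))*(-2) = -4*A/(1 + A))
(-2495 + 727)/(1322 + Q(23)) - 1*3202 = (-2495 + 727)/(1322 - 4*23/(1 + 23)) - 1*3202 = -1768/(1322 - 4*23/24) - 3202 = -1768/(1322 - 4*23*1/24) - 3202 = -1768/(1322 - 23/6) - 3202 = -1768/7909/6 - 3202 = -1768*6/7909 - 3202 = -10608/7909 - 3202 = -25335226/7909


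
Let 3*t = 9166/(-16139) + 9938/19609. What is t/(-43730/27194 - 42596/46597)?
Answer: 4085892785017736/505725216834585267 ≈ 0.0080793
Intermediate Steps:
t = -6448904/316469651 (t = (9166/(-16139) + 9938/19609)/3 = (9166*(-1/16139) + 9938*(1/19609))/3 = (-9166/16139 + 9938/19609)/3 = (⅓)*(-19346712/316469651) = -6448904/316469651 ≈ -0.020378)
t/(-43730/27194 - 42596/46597) = -6448904/(316469651*(-43730/27194 - 42596/46597)) = -6448904/(316469651*(-43730*1/27194 - 42596*1/46597)) = -6448904/(316469651*(-21865/13597 - 42596/46597)) = -6448904/(316469651*(-1598021217/633579409)) = -6448904/316469651*(-633579409/1598021217) = 4085892785017736/505725216834585267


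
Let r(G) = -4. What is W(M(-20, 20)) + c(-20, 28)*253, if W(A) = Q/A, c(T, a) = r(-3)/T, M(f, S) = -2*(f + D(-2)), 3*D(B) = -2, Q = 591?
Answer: 40237/620 ≈ 64.898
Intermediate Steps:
D(B) = -2/3 (D(B) = (1/3)*(-2) = -2/3)
M(f, S) = 4/3 - 2*f (M(f, S) = -2*(f - 2/3) = -2*(-2/3 + f) = 4/3 - 2*f)
c(T, a) = -4/T
W(A) = 591/A
W(M(-20, 20)) + c(-20, 28)*253 = 591/(4/3 - 2*(-20)) - 4/(-20)*253 = 591/(4/3 + 40) - 4*(-1/20)*253 = 591/(124/3) + (1/5)*253 = 591*(3/124) + 253/5 = 1773/124 + 253/5 = 40237/620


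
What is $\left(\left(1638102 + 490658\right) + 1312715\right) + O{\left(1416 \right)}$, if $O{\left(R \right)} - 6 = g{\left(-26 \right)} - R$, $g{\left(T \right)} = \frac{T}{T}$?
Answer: $3440066$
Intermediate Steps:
$g{\left(T \right)} = 1$
$O{\left(R \right)} = 7 - R$ ($O{\left(R \right)} = 6 - \left(-1 + R\right) = 7 - R$)
$\left(\left(1638102 + 490658\right) + 1312715\right) + O{\left(1416 \right)} = \left(\left(1638102 + 490658\right) + 1312715\right) + \left(7 - 1416\right) = \left(2128760 + 1312715\right) + \left(7 - 1416\right) = 3441475 - 1409 = 3440066$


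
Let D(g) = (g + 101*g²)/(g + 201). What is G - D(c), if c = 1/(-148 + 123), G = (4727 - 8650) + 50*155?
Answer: 120167781/31400 ≈ 3827.0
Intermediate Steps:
G = 3827 (G = -3923 + 7750 = 3827)
c = -1/25 (c = 1/(-25) = -1/25 ≈ -0.040000)
D(g) = (g + 101*g²)/(201 + g)
G - D(c) = 3827 - (-1)*(1 + 101*(-1/25))/(25*(201 - 1/25)) = 3827 - (-1)*(1 - 101/25)/(25*5024/25) = 3827 - (-1)*25*(-76)/(25*5024*25) = 3827 - 1*19/31400 = 3827 - 19/31400 = 120167781/31400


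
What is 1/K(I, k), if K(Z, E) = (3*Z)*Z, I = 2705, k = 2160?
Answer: 1/21951075 ≈ 4.5556e-8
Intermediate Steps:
K(Z, E) = 3*Z**2
1/K(I, k) = 1/(3*2705**2) = 1/(3*7317025) = 1/21951075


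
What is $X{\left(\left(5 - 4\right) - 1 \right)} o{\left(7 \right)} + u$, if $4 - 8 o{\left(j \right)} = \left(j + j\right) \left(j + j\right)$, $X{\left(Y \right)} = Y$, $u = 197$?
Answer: $197$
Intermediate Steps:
$o{\left(j \right)} = \frac{1}{2} - \frac{j^{2}}{2}$ ($o{\left(j \right)} = \frac{1}{2} - \frac{\left(j + j\right) \left(j + j\right)}{8} = \frac{1}{2} - \frac{2 j 2 j}{8} = \frac{1}{2} - \frac{4 j^{2}}{8} = \frac{1}{2} - \frac{j^{2}}{2}$)
$X{\left(\left(5 - 4\right) - 1 \right)} o{\left(7 \right)} + u = \left(\left(5 - 4\right) - 1\right) \left(\frac{1}{2} - \frac{7^{2}}{2}\right) + 197 = \left(1 - 1\right) \left(\frac{1}{2} - \frac{49}{2}\right) + 197 = 0 \left(\frac{1}{2} - \frac{49}{2}\right) + 197 = 0 \left(-24\right) + 197 = 0 + 197 = 197$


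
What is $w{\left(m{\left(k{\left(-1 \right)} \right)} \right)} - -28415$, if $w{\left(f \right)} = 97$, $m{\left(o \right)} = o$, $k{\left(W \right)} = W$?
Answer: $28512$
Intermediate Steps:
$w{\left(m{\left(k{\left(-1 \right)} \right)} \right)} - -28415 = 97 - -28415 = 97 + 28415 = 28512$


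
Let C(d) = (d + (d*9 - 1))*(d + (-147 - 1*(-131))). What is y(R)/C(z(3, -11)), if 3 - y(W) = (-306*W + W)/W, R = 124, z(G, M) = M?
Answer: 308/2997 ≈ 0.10277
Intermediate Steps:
y(W) = 308 (y(W) = 3 - (-306*W + W)/W = 3 - (-305*W)/W = 3 - 1*(-305) = 3 + 305 = 308)
C(d) = (-1 + 10*d)*(-16 + d) (C(d) = (d + (9*d - 1))*(d + (-147 + 131)) = (d + (-1 + 9*d))*(d - 16) = (-1 + 10*d)*(-16 + d))
y(R)/C(z(3, -11)) = 308/(16 - 161*(-11) + 10*(-11)**2) = 308/(16 + 1771 + 10*121) = 308/(16 + 1771 + 1210) = 308/2997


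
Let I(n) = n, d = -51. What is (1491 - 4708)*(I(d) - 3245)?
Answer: 10603232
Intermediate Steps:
(1491 - 4708)*(I(d) - 3245) = (1491 - 4708)*(-51 - 3245) = -3217*(-3296) = 10603232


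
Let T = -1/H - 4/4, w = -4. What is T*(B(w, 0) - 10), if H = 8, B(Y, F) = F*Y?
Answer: 45/4 ≈ 11.250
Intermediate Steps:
T = -9/8 (T = -1/8 - 4/4 = -1*⅛ - 4*¼ = -⅛ - 1 = -9/8 ≈ -1.1250)
T*(B(w, 0) - 10) = -9*(0*(-4) - 10)/8 = -9*(0 - 10)/8 = -9/8*(-10) = 45/4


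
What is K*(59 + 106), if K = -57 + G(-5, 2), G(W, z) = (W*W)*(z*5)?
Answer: 31845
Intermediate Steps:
G(W, z) = 5*z*W² (G(W, z) = W²*(5*z) = 5*z*W²)
K = 193 (K = -57 + 5*2*(-5)² = -57 + 5*2*25 = -57 + 250 = 193)
K*(59 + 106) = 193*(59 + 106) = 193*165 = 31845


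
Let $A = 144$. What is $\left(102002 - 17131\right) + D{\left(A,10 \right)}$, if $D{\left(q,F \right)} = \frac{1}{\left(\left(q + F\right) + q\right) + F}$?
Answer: $\frac{26140269}{308} \approx 84871.0$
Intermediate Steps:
$D{\left(q,F \right)} = \frac{1}{2 F + 2 q}$ ($D{\left(q,F \right)} = \frac{1}{\left(\left(F + q\right) + q\right) + F} = \frac{1}{\left(F + 2 q\right) + F} = \frac{1}{2 F + 2 q}$)
$\left(102002 - 17131\right) + D{\left(A,10 \right)} = \left(102002 - 17131\right) + \frac{1}{2 \left(10 + 144\right)} = 84871 + \frac{1}{2 \cdot 154} = 84871 + \frac{1}{2} \cdot \frac{1}{154} = 84871 + \frac{1}{308} = \frac{26140269}{308}$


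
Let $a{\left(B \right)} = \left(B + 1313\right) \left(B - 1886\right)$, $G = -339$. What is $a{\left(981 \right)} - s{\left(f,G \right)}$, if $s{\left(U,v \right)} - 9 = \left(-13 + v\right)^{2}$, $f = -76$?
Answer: $-2199983$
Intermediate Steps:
$s{\left(U,v \right)} = 9 + \left(-13 + v\right)^{2}$
$a{\left(B \right)} = \left(-1886 + B\right) \left(1313 + B\right)$ ($a{\left(B \right)} = \left(1313 + B\right) \left(-1886 + B\right) = \left(-1886 + B\right) \left(1313 + B\right)$)
$a{\left(981 \right)} - s{\left(f,G \right)} = \left(-2476318 + 981^{2} - 562113\right) - \left(9 + \left(-13 - 339\right)^{2}\right) = \left(-2476318 + 962361 - 562113\right) - \left(9 + \left(-352\right)^{2}\right) = -2076070 - \left(9 + 123904\right) = -2076070 - 123913 = -2199983$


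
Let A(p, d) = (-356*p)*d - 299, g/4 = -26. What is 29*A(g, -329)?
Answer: -353254655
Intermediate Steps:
g = -104 (g = 4*(-26) = -104)
A(p, d) = -299 - 356*d*p (A(p, d) = -356*d*p - 299 = -299 - 356*d*p)
29*A(g, -329) = 29*(-299 - 356*(-329)*(-104)) = 29*(-299 - 12180896) = 29*(-12181195) = -353254655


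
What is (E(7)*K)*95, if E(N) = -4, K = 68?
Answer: -25840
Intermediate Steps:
(E(7)*K)*95 = -4*68*95 = -272*95 = -25840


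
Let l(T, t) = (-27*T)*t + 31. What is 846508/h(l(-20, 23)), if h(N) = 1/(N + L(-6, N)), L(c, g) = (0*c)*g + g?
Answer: 21079742216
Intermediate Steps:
L(c, g) = g (L(c, g) = 0*g + g = 0 + g = g)
l(T, t) = 31 - 27*T*t (l(T, t) = -27*T*t + 31 = 31 - 27*T*t)
h(N) = 1/(2*N) (h(N) = 1/(N + N) = 1/(2*N))
846508/h(l(-20, 23)) = 846508/((1/(2*(31 - 27*(-20)*23)))) = 846508/((1/(2*(31 + 12420)))) = 846508/(((1/2)/12451)) = 846508/(((1/2)*(1/12451))) = 846508/(1/24902) = 846508*24902 = 21079742216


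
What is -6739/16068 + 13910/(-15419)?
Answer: -327414521/247752492 ≈ -1.3215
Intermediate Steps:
-6739/16068 + 13910/(-15419) = -6739*1/16068 + 13910*(-1/15419) = -6739/16068 - 13910/15419 = -327414521/247752492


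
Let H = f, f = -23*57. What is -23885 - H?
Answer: -22574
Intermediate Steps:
f = -1311
H = -1311
-23885 - H = -23885 - 1*(-1311) = -23885 + 1311 = -22574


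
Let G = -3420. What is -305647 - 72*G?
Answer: -59407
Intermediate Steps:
-305647 - 72*G = -305647 - 72*(-3420) = -305647 + 246240 = -59407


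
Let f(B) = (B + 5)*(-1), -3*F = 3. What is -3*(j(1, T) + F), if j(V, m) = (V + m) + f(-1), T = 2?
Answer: 6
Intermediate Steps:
F = -1 (F = -⅓*3 = -1)
f(B) = -5 - B (f(B) = (5 + B)*(-1) = -5 - B)
j(V, m) = -4 + V + m (j(V, m) = (V + m) + (-5 - 1*(-1)) = (V + m) + (-5 + 1) = (V + m) - 4 = -4 + V + m)
-3*(j(1, T) + F) = -3*((-4 + 1 + 2) - 1) = -3*(-1 - 1) = -3*(-2) = 6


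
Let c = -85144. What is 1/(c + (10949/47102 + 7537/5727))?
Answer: -269753154/22967444831479 ≈ -1.1745e-5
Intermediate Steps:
1/(c + (10949/47102 + 7537/5727)) = 1/(-85144 + (10949/47102 + 7537/5727)) = 1/(-85144 + 417712697/269753154) = 1/(-22967444831479/269753154) = -269753154/22967444831479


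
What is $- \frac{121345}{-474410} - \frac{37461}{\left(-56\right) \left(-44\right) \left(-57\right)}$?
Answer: $\frac{1160484519}{2220997856} \approx 0.52251$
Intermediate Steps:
$- \frac{121345}{-474410} - \frac{37461}{\left(-56\right) \left(-44\right) \left(-57\right)} = \left(-121345\right) \left(- \frac{1}{474410}\right) - \frac{37461}{2464 \left(-57\right)} = \frac{24269}{94882} - \frac{37461}{-140448} = \frac{24269}{94882} - - \frac{12487}{46816} = \frac{24269}{94882} + \frac{12487}{46816} = \frac{1160484519}{2220997856}$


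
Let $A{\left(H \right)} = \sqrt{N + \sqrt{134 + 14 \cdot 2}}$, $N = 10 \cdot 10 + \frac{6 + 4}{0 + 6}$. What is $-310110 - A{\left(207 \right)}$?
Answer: $-310110 - \frac{\sqrt{915 + 81 \sqrt{2}}}{3} \approx -3.1012 \cdot 10^{5}$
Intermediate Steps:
$N = \frac{305}{3}$ ($N = 100 + \frac{10}{6} = 100 + 10 \cdot \frac{1}{6} = 100 + \frac{5}{3} = \frac{305}{3} \approx 101.67$)
$A{\left(H \right)} = \sqrt{\frac{305}{3} + 9 \sqrt{2}}$ ($A{\left(H \right)} = \sqrt{\frac{305}{3} + \sqrt{134 + 14 \cdot 2}} = \sqrt{\frac{305}{3} + \sqrt{134 + 28}} = \sqrt{\frac{305}{3} + \sqrt{162}} = \sqrt{\frac{305}{3} + 9 \sqrt{2}}$)
$-310110 - A{\left(207 \right)} = -310110 - \frac{\sqrt{915 + 81 \sqrt{2}}}{3}$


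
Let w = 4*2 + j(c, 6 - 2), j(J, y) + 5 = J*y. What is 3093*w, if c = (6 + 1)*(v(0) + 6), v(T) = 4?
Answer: 875319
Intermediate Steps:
c = 70 (c = (6 + 1)*(4 + 6) = 7*10 = 70)
j(J, y) = -5 + J*y
w = 283 (w = 4*2 + (-5 + 70*(6 - 2)) = 8 + (-5 + 70*4) = 8 + (-5 + 280) = 8 + 275 = 283)
3093*w = 3093*283 = 875319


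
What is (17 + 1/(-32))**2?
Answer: 294849/1024 ≈ 287.94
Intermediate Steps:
(17 + 1/(-32))**2 = (17 - 1/32)**2 = (543/32)**2 = 294849/1024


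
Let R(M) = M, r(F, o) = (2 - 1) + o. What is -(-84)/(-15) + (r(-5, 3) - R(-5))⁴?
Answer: 32777/5 ≈ 6555.4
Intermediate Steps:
r(F, o) = 1 + o
-(-84)/(-15) + (r(-5, 3) - R(-5))⁴ = -(-84)/(-15) + ((1 + 3) - 1*(-5))⁴ = -(-84)*(-1)/15 + (4 + 5)⁴ = -42*2/15 + 9⁴ = -28/5 + 6561 = 32777/5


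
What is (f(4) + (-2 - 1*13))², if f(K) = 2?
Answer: 169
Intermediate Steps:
(f(4) + (-2 - 1*13))² = (2 + (-2 - 1*13))² = (2 + (-2 - 13))² = (2 - 15)² = (-13)² = 169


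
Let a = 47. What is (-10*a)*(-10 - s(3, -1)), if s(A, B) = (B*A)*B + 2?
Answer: 7050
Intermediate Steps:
s(A, B) = 2 + A*B² (s(A, B) = (A*B)*B + 2 = A*B² + 2 = 2 + A*B²)
(-10*a)*(-10 - s(3, -1)) = (-10*47)*(-10 - (2 + 3*(-1)²)) = -470*(-10 - (2 + 3*1)) = -470*(-10 - (2 + 3)) = -470*(-10 - 1*5) = -470*(-10 - 5) = -470*(-15) = 7050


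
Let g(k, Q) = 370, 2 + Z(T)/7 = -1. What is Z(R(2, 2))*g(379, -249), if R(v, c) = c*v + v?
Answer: -7770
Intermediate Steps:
R(v, c) = v + c*v
Z(T) = -21 (Z(T) = -14 + 7*(-1) = -14 - 7 = -21)
Z(R(2, 2))*g(379, -249) = -21*370 = -7770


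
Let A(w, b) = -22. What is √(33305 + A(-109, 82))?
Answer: √33283 ≈ 182.44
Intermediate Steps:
√(33305 + A(-109, 82)) = √(33305 - 22) = √33283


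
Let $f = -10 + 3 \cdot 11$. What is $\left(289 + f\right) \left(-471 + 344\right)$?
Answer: $-39624$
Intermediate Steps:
$f = 23$ ($f = -10 + 33 = 23$)
$\left(289 + f\right) \left(-471 + 344\right) = \left(289 + 23\right) \left(-471 + 344\right) = 312 \left(-127\right) = -39624$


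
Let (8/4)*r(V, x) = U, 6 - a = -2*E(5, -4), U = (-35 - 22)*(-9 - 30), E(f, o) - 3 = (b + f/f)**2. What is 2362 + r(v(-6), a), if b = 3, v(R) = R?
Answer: 6947/2 ≈ 3473.5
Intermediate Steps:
E(f, o) = 19 (E(f, o) = 3 + (3 + f/f)**2 = 3 + (3 + 1)**2 = 3 + 4**2 = 3 + 16 = 19)
U = 2223 (U = -57*(-39) = 2223)
a = 44 (a = 6 - (-2)*19 = 6 - 1*(-38) = 6 + 38 = 44)
r(V, x) = 2223/2 (r(V, x) = (1/2)*2223 = 2223/2)
2362 + r(v(-6), a) = 2362 + 2223/2 = 6947/2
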